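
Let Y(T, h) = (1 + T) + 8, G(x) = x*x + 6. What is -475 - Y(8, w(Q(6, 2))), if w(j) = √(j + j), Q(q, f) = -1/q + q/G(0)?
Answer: -492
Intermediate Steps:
G(x) = 6 + x² (G(x) = x² + 6 = 6 + x²)
Q(q, f) = -1/q + q/6 (Q(q, f) = -1/q + q/(6 + 0²) = -1/q + q/(6 + 0) = -1/q + q/6)
w(j) = √2*√j (w(j) = √(2*j) = √2*√j)
Y(T, h) = 9 + T
-475 - Y(8, w(Q(6, 2))) = -475 - (9 + 8) = -475 - 1*17 = -475 - 17 = -492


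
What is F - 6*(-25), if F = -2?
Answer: 148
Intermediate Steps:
F - 6*(-25) = -2 - 6*(-25) = -2 + 150 = 148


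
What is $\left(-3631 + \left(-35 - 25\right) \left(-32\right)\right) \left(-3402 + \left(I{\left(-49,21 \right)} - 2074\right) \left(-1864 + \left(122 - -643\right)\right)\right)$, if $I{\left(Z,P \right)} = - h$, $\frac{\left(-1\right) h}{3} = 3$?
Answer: $-3877182463$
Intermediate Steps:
$h = -9$ ($h = \left(-3\right) 3 = -9$)
$I{\left(Z,P \right)} = 9$ ($I{\left(Z,P \right)} = \left(-1\right) \left(-9\right) = 9$)
$\left(-3631 + \left(-35 - 25\right) \left(-32\right)\right) \left(-3402 + \left(I{\left(-49,21 \right)} - 2074\right) \left(-1864 + \left(122 - -643\right)\right)\right) = \left(-3631 + \left(-35 - 25\right) \left(-32\right)\right) \left(-3402 + \left(9 - 2074\right) \left(-1864 + \left(122 - -643\right)\right)\right) = \left(-3631 - -1920\right) \left(-3402 - 2065 \left(-1864 + \left(122 + 643\right)\right)\right) = \left(-3631 + 1920\right) \left(-3402 - 2065 \left(-1864 + 765\right)\right) = - 1711 \left(-3402 - -2269435\right) = - 1711 \left(-3402 + 2269435\right) = \left(-1711\right) 2266033 = -3877182463$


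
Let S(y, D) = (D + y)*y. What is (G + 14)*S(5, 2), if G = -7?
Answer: 245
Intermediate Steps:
S(y, D) = y*(D + y)
(G + 14)*S(5, 2) = (-7 + 14)*(5*(2 + 5)) = 7*(5*7) = 7*35 = 245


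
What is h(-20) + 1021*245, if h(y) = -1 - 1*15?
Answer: 250129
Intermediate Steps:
h(y) = -16 (h(y) = -1 - 15 = -16)
h(-20) + 1021*245 = -16 + 1021*245 = -16 + 250145 = 250129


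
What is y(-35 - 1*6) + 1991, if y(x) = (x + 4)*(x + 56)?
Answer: 1436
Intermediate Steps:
y(x) = (4 + x)*(56 + x)
y(-35 - 1*6) + 1991 = (224 + (-35 - 1*6)² + 60*(-35 - 1*6)) + 1991 = (224 + (-35 - 6)² + 60*(-35 - 6)) + 1991 = (224 + (-41)² + 60*(-41)) + 1991 = (224 + 1681 - 2460) + 1991 = -555 + 1991 = 1436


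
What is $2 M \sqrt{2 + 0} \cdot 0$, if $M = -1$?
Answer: $0$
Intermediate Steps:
$2 M \sqrt{2 + 0} \cdot 0 = 2 - \sqrt{2 + 0} \cdot 0 = 2 - \sqrt{2} \cdot 0 = 2 \cdot 0 = 0$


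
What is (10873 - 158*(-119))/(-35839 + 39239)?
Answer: 1187/136 ≈ 8.7279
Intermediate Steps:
(10873 - 158*(-119))/(-35839 + 39239) = (10873 + 18802)/3400 = 29675*(1/3400) = 1187/136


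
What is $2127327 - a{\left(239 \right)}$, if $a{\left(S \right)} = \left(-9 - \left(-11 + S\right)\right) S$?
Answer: $2183970$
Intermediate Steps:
$a{\left(S \right)} = S \left(2 - S\right)$ ($a{\left(S \right)} = \left(2 - S\right) S = S \left(2 - S\right)$)
$2127327 - a{\left(239 \right)} = 2127327 - 239 \left(2 - 239\right) = 2127327 - 239 \left(-237\right) = 2127327 - -56643 = 2127327 + 56643 = 2183970$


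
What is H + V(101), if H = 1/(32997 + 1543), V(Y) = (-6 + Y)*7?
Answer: 22969101/34540 ≈ 665.00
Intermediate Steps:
V(Y) = -42 + 7*Y
H = 1/34540 ≈ 2.8952e-5
H + V(101) = 1/34540 + (-42 + 7*101) = 1/34540 + (-42 + 707) = 1/34540 + 665 = 22969101/34540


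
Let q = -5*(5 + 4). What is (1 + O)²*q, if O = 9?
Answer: -4500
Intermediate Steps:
q = -45 (q = -5*9 = -45)
(1 + O)²*q = (1 + 9)²*(-45) = 10²*(-45) = 100*(-45) = -4500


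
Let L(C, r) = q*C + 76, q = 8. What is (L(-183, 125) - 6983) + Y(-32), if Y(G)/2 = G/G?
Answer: -8369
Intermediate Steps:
Y(G) = 2 (Y(G) = 2*(G/G) = 2*1 = 2)
L(C, r) = 76 + 8*C (L(C, r) = 8*C + 76 = 76 + 8*C)
(L(-183, 125) - 6983) + Y(-32) = ((76 + 8*(-183)) - 6983) + 2 = ((76 - 1464) - 6983) + 2 = (-1388 - 6983) + 2 = -8371 + 2 = -8369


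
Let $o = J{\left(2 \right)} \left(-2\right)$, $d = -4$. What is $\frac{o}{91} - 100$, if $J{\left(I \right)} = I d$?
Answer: $- \frac{9084}{91} \approx -99.824$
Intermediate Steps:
$J{\left(I \right)} = - 4 I$ ($J{\left(I \right)} = I \left(-4\right) = - 4 I$)
$o = 16$ ($o = \left(-4\right) 2 \left(-2\right) = \left(-8\right) \left(-2\right) = 16$)
$\frac{o}{91} - 100 = \frac{16}{91} - 100 = - \frac{9084}{91}$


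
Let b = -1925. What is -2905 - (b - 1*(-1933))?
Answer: -2913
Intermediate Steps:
-2905 - (b - 1*(-1933)) = -2905 - (-1925 - 1*(-1933)) = -2905 - (-1925 + 1933) = -2905 - 1*8 = -2905 - 8 = -2913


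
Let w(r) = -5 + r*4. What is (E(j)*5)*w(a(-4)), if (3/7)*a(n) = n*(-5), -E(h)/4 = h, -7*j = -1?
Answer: -10900/21 ≈ -519.05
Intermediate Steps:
j = ⅐ (j = -⅐*(-1) = ⅐ ≈ 0.14286)
E(h) = -4*h
a(n) = -35*n/3 (a(n) = 7*(n*(-5))/3 = 7*(-5*n)/3 = -35*n/3)
w(r) = -5 + 4*r
(E(j)*5)*w(a(-4)) = (-4*⅐*5)*(-5 + 4*(-35/3*(-4))) = (-4/7*5)*(-5 + 4*(140/3)) = -20*(-5 + 560/3)/7 = -20/7*545/3 = -10900/21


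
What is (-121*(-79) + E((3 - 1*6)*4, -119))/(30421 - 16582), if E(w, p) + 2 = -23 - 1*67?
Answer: 9467/13839 ≈ 0.68408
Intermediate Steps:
E(w, p) = -92 (E(w, p) = -2 + (-23 - 1*67) = -2 + (-23 - 67) = -2 - 90 = -92)
(-121*(-79) + E((3 - 1*6)*4, -119))/(30421 - 16582) = (-121*(-79) - 92)/(30421 - 16582) = (9559 - 92)/13839 = 9467*(1/13839) = 9467/13839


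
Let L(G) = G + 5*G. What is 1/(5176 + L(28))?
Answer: 1/5344 ≈ 0.00018713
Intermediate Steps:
L(G) = 6*G
1/(5176 + L(28)) = 1/(5176 + 6*28) = 1/(5176 + 168) = 1/5344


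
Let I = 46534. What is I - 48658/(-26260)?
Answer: 611015749/13130 ≈ 46536.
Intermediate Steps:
I - 48658/(-26260) = 46534 - 48658/(-26260) = 46534 - 48658*(-1/26260) = 46534 + 24329/13130 = 611015749/13130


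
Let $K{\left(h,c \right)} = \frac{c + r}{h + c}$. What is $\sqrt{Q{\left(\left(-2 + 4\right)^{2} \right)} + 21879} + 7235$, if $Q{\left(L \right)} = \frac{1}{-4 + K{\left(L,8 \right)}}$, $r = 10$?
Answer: $7235 + \frac{\sqrt{546965}}{5} \approx 7382.9$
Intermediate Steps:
$K{\left(h,c \right)} = \frac{10 + c}{c + h}$ ($K{\left(h,c \right)} = \frac{c + 10}{h + c} = \frac{10 + c}{c + h}$)
$Q{\left(L \right)} = \frac{1}{-4 + \frac{18}{8 + L}}$ ($Q{\left(L \right)} = \frac{1}{-4 + \frac{10 + 8}{8 + L}} = \frac{1}{-4 + \frac{1}{8 + L} 18} = \frac{1}{-4 + \frac{18}{8 + L}}$)
$\sqrt{Q{\left(\left(-2 + 4\right)^{2} \right)} + 21879} + 7235 = \sqrt{\frac{-8 - \left(-2 + 4\right)^{2}}{2 \left(7 + 2 \left(-2 + 4\right)^{2}\right)} + 21879} + 7235 = \sqrt{\frac{-8 - 2^{2}}{2 \left(7 + 2 \cdot 2^{2}\right)} + 21879} + 7235 = \sqrt{\frac{-8 - 4}{2 \left(7 + 2 \cdot 4\right)} + 21879} + 7235 = \sqrt{\frac{-8 - 4}{2 \left(7 + 8\right)} + 21879} + 7235 = \sqrt{\frac{1}{2} \cdot \frac{1}{15} \left(-12\right) + 21879} + 7235 = \sqrt{- \frac{2}{5} + 21879} + 7235 = \sqrt{\frac{109393}{5}} + 7235 = \frac{\sqrt{546965}}{5} + 7235 = 7235 + \frac{\sqrt{546965}}{5}$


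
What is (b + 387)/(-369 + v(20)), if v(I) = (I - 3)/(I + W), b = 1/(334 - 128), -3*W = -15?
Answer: -1993075/1896848 ≈ -1.0507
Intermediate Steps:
W = 5 (W = -⅓*(-15) = 5)
b = 1/206 ≈ 0.0048544
v(I) = (-3 + I)/(5 + I) (v(I) = (I - 3)/(I + 5) = (-3 + I)/(5 + I))
(b + 387)/(-369 + v(20)) = (1/206 + 387)/(-369 + (-3 + 20)/(5 + 20)) = 79723/(206*(-369 + 17/25)) = 79723/(206*(-9208/25)) = (79723/206)*(-25/9208) = -1993075/1896848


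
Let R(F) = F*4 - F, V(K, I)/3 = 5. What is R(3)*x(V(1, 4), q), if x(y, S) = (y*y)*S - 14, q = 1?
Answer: 1899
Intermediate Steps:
V(K, I) = 15 (V(K, I) = 3*5 = 15)
x(y, S) = -14 + S*y**2 (x(y, S) = y**2*S - 14 = S*y**2 - 14 = -14 + S*y**2)
R(F) = 3*F (R(F) = 4*F - F = 3*F)
R(3)*x(V(1, 4), q) = (3*3)*(-14 + 1*15**2) = 9*(-14 + 1*225) = 9*(-14 + 225) = 9*211 = 1899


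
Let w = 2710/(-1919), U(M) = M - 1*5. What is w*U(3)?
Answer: 5420/1919 ≈ 2.8244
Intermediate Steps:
U(M) = -5 + M (U(M) = M - 5 = -5 + M)
w = -2710/1919 (w = 2710*(-1/1919) = -2710/1919 ≈ -1.4122)
w*U(3) = -2710*(-5 + 3)/1919 = -2710/1919*(-2) = 5420/1919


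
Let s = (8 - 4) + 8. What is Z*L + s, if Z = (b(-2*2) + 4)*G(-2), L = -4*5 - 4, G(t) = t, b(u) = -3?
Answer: 60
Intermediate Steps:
s = 12 (s = 4 + 8 = 12)
L = -24 (L = -20 - 4 = -24)
Z = -2 (Z = (-3 + 4)*(-2) = 1*(-2) = -2)
Z*L + s = -2*(-24) + 12 = 48 + 12 = 60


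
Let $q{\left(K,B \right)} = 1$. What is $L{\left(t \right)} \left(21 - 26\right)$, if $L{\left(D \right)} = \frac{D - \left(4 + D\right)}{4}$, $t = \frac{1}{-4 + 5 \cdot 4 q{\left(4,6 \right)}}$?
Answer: $5$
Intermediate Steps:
$t = \frac{1}{16}$ ($t = \frac{1}{-4 + 5 \cdot 4 \cdot 1} = \frac{1}{-4 + 20 \cdot 1} = \frac{1}{-4 + 20} = \frac{1}{16} \approx 0.0625$)
$L{\left(D \right)} = -1$ ($L{\left(D \right)} = \left(D - \left(4 + D\right)\right) \frac{1}{4} = \left(-4\right) \frac{1}{4} = -1$)
$L{\left(t \right)} \left(21 - 26\right) = - (21 - 26) = \left(-1\right) \left(-5\right) = 5$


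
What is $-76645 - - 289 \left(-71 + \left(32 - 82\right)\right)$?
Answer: $-111614$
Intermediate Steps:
$-76645 - - 289 \left(-71 + \left(32 - 82\right)\right) = -76645 - - 289 \left(-71 - 50\right) = -76645 - \left(-289\right) \left(-121\right) = -76645 - 34969 = -111614$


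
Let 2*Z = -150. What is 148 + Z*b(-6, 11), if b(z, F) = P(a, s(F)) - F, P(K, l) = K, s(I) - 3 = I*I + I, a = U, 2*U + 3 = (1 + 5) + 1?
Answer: 823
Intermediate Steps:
Z = -75 (Z = (1/2)*(-150) = -75)
U = 2 (U = -3/2 + ((1 + 5) + 1)/2 = -3/2 + (6 + 1)/2 = -3/2 + (1/2)*7 = -3/2 + 7/2 = 2)
a = 2
s(I) = 3 + I + I**2 (s(I) = 3 + (I*I + I) = 3 + (I**2 + I) = 3 + (I + I**2) = 3 + I + I**2)
b(z, F) = 2 - F
148 + Z*b(-6, 11) = 148 - 75*(2 - 1*11) = 148 - 75*(2 - 11) = 148 - 75*(-9) = 148 + 675 = 823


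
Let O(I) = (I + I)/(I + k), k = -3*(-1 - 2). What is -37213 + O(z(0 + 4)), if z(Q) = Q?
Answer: -483761/13 ≈ -37212.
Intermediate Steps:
k = 9 (k = -3*(-3) = 9)
O(I) = 2*I/(9 + I) (O(I) = (I + I)/(I + 9) = (2*I)/(9 + I) = 2*I/(9 + I))
-37213 + O(z(0 + 4)) = -37213 + 2*(0 + 4)/(9 + (0 + 4)) = -37213 + 2*4/(9 + 4) = -37213 + 2*4/13 = -37213 + 2*4*(1/13) = -37213 + 8/13 = -483761/13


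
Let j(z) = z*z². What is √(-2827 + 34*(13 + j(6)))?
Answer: 3*√551 ≈ 70.420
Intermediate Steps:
j(z) = z³
√(-2827 + 34*(13 + j(6))) = √(-2827 + 34*(13 + 6³)) = √(-2827 + 34*(13 + 216)) = √(-2827 + 34*229) = √(-2827 + 7786) = √4959 = 3*√551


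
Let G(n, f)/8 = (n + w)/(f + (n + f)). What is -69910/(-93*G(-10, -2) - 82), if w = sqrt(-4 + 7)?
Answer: 525338695/4505821 + 45511410*sqrt(3)/4505821 ≈ 134.09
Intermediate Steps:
w = sqrt(3) ≈ 1.7320
G(n, f) = 8*(n + sqrt(3))/(n + 2*f) (G(n, f) = 8*((n + sqrt(3))/(f + (n + f))) = 8*((n + sqrt(3))/(f + (f + n))) = 8*((n + sqrt(3))/(n + 2*f)) = 8*(n + sqrt(3))/(n + 2*f))
-69910/(-93*G(-10, -2) - 82) = -69910/(-744*(-10 + sqrt(3))/(-10 + 2*(-2)) - 82) = -69910/(-744*(-10 + sqrt(3))/(-10 - 4) - 82) = -69910/(-744*(-10 + sqrt(3))/(-14) - 82) = -69910/(-744*(-1)*(-10 + sqrt(3))/14 - 82) = -69910/(-93*(40/7 - 4*sqrt(3)/7) - 82) = -69910/((-3720/7 + 372*sqrt(3)/7) - 82) = -69910/(-4294/7 + 372*sqrt(3)/7)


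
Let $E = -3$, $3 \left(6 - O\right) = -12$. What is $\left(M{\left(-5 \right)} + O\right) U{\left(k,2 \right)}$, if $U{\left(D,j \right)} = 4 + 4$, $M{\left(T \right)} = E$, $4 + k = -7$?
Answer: $56$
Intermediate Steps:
$O = 10$ ($O = 6 - -4 = 6 + 4 = 10$)
$k = -11$ ($k = -4 - 7 = -11$)
$M{\left(T \right)} = -3$
$U{\left(D,j \right)} = 8$
$\left(M{\left(-5 \right)} + O\right) U{\left(k,2 \right)} = \left(-3 + 10\right) 8 = 7 \cdot 8 = 56$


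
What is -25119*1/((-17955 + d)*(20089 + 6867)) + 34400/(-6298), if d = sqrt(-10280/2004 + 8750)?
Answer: -14976368847609556279/2741920559755781036 + 25119*sqrt(548742795)/2176818481863910 ≈ -5.4620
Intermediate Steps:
d = 2*sqrt(548742795)/501 (d = sqrt(-10280*1/2004 + 8750) = sqrt(-2570/501 + 8750) = sqrt(4381180/501) = 2*sqrt(548742795)/501 ≈ 93.514)
-25119*1/((-17955 + d)*(20089 + 6867)) + 34400/(-6298) = -25119*1/((-17955 + 2*sqrt(548742795)/501)*(20089 + 6867)) + 34400/(-6298) = -25119*1/(26956*(-17955 + 2*sqrt(548742795)/501)) + 34400*(-1/6298) = -25119/(-483994980 + 53912*sqrt(548742795)/501) - 17200/3149 = -17200/3149 - 25119/(-483994980 + 53912*sqrt(548742795)/501)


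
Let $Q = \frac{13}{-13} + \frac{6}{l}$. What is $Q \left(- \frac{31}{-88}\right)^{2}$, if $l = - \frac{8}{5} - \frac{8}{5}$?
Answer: $- \frac{22103}{61952} \approx -0.35678$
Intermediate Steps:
$l = - \frac{16}{5}$ ($l = \left(-8\right) \frac{1}{5} - \frac{8}{5} = - \frac{8}{5} - \frac{8}{5} = - \frac{16}{5} \approx -3.2$)
$Q = - \frac{23}{8}$ ($Q = \frac{13}{-13} + \frac{6}{- \frac{16}{5}} = 13 \left(- \frac{1}{13}\right) + 6 \left(- \frac{5}{16}\right) = -1 - \frac{15}{8} = - \frac{23}{8} \approx -2.875$)
$Q \left(- \frac{31}{-88}\right)^{2} = - \frac{23 \left(- \frac{31}{-88}\right)^{2}}{8} = - \frac{23 \left(\left(-31\right) \left(- \frac{1}{88}\right)\right)^{2}}{8} = - \frac{23 \left(\frac{31}{88}\right)^{2}}{8} = \left(- \frac{23}{8}\right) \frac{961}{7744} = - \frac{22103}{61952}$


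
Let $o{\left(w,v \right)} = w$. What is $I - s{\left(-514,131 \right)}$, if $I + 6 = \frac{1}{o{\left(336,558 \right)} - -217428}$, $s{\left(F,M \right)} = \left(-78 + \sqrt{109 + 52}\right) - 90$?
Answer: $\frac{35277769}{217764} - \sqrt{161} \approx 149.31$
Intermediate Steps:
$s{\left(F,M \right)} = -168 + \sqrt{161}$ ($s{\left(F,M \right)} = \left(-78 + \sqrt{161}\right) - 90 = -168 + \sqrt{161}$)
$I = - \frac{1306583}{217764}$ ($I = -6 + \frac{1}{336 - -217428} = -6 + \frac{1}{336 + 217428} = -6 + \frac{1}{217764} = - \frac{1306583}{217764} \approx -6.0$)
$I - s{\left(-514,131 \right)} = - \frac{1306583}{217764} - \left(-168 + \sqrt{161}\right) = - \frac{1306583}{217764} + \left(168 - \sqrt{161}\right) = \frac{35277769}{217764} - \sqrt{161}$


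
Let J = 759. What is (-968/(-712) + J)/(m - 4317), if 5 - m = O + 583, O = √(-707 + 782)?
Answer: -372196/2396095 + 33836*√3/213252455 ≈ -0.15506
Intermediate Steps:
O = 5*√3 (O = √75 = 5*√3 ≈ 8.6602)
m = -578 - 5*√3 (m = 5 - (5*√3 + 583) = 5 - (583 + 5*√3) = 5 + (-583 - 5*√3) = -578 - 5*√3 ≈ -586.66)
(-968/(-712) + J)/(m - 4317) = (-968/(-712) + 759)/((-578 - 5*√3) - 4317) = (-968*(-1/712) + 759)/(-4895 - 5*√3) = (121/89 + 759)/(-4895 - 5*√3) = 67672/(89*(-4895 - 5*√3))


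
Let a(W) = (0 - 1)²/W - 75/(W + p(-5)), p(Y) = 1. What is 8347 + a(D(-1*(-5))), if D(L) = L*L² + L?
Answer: 142139791/17030 ≈ 8346.4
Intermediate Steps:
D(L) = L + L³ (D(L) = L³ + L = L + L³)
a(W) = 1/W - 75/(1 + W) (a(W) = (0 - 1)²/W - 75/(W + 1) = (-1)²/W - 75/(1 + W) = 1/W - 75/(1 + W))
8347 + a(D(-1*(-5))) = 8347 + (1 - 74*(-1*(-5) + (-1*(-5))³))/((-1*(-5) + (-1*(-5))³)*(1 + (-1*(-5) + (-1*(-5))³))) = 8347 + (1 - 74*(5 + 5³))/((5 + 5³)*(1 + (5 + 5³))) = 8347 + (1 - 74*(5 + 125))/((5 + 125)*(1 + (5 + 125))) = 8347 + (1 - 74*130)/(130*(1 + 130)) = 8347 + (1/130)*(1 - 9620)/131 = 8347 + (1/130)*(1/131)*(-9619) = 8347 - 9619/17030 = 142139791/17030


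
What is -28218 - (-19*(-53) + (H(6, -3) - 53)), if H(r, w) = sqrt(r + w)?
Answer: -29172 - sqrt(3) ≈ -29174.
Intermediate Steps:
-28218 - (-19*(-53) + (H(6, -3) - 53)) = -28218 - (-19*(-53) + (sqrt(6 - 3) - 53)) = -28218 - (1007 + (sqrt(3) - 53)) = -28218 - (1007 + (-53 + sqrt(3))) = -28218 - (954 + sqrt(3)) = -28218 + (-954 - sqrt(3)) = -29172 - sqrt(3)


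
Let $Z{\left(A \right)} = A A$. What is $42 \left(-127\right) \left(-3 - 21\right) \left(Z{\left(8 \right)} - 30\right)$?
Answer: $4352544$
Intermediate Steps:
$Z{\left(A \right)} = A^{2}$
$42 \left(-127\right) \left(-3 - 21\right) \left(Z{\left(8 \right)} - 30\right) = 42 \left(-127\right) \left(-3 - 21\right) \left(8^{2} - 30\right) = - 5334 \left(- 24 \left(64 - 30\right)\right) = - 5334 \left(\left(-24\right) 34\right) = \left(-5334\right) \left(-816\right) = 4352544$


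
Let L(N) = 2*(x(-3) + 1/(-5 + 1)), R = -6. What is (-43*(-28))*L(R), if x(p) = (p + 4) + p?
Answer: -5418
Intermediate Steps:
x(p) = 4 + 2*p (x(p) = (4 + p) + p = 4 + 2*p)
L(N) = -9/2 (L(N) = 2*((4 + 2*(-3)) + 1/(-5 + 1)) = 2*((4 - 6) + 1/(-4)) = 2*(-2 - ¼) = 2*(-9/4) = -9/2)
(-43*(-28))*L(R) = -43*(-28)*(-9/2) = 1204*(-9/2) = -5418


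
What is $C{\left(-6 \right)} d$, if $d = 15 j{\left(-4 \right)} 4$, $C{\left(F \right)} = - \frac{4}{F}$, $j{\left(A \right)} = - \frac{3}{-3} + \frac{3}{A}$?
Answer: $10$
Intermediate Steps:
$j{\left(A \right)} = 1 + \frac{3}{A}$ ($j{\left(A \right)} = \left(-3\right) \left(- \frac{1}{3}\right) + \frac{3}{A} = 1 + \frac{3}{A}$)
$d = 15$ ($d = 15 \frac{3 - 4}{-4} \cdot 4 = 15 \left(\left(- \frac{1}{4}\right) \left(-1\right)\right) 4 = 15 \cdot \frac{1}{4} \cdot 4 = \frac{15}{4} \cdot 4 = 15$)
$C{\left(-6 \right)} d = - \frac{4}{-6} \cdot 15 = \left(-4\right) \left(- \frac{1}{6}\right) 15 = \frac{2}{3} \cdot 15 = 10$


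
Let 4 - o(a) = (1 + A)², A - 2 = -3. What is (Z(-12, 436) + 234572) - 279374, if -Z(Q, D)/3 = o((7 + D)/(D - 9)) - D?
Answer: -43506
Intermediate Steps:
A = -1 (A = 2 - 3 = -1)
o(a) = 4 (o(a) = 4 - (1 - 1)² = 4 - 1*0² = 4 - 1*0 = 4 + 0 = 4)
Z(Q, D) = -12 + 3*D (Z(Q, D) = -3*(4 - D) = -12 + 3*D)
(Z(-12, 436) + 234572) - 279374 = ((-12 + 3*436) + 234572) - 279374 = ((-12 + 1308) + 234572) - 279374 = (1296 + 234572) - 279374 = 235868 - 279374 = -43506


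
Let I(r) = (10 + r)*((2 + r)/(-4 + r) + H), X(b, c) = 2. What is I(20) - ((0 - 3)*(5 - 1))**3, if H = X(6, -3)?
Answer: 7317/4 ≈ 1829.3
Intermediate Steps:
H = 2
I(r) = (2 + (2 + r)/(-4 + r))*(10 + r) (I(r) = (10 + r)*((2 + r)/(-4 + r) + 2) = (10 + r)*(2 + (2 + r)/(-4 + r)) = (2 + (2 + r)/(-4 + r))*(10 + r))
I(20) - ((0 - 3)*(5 - 1))**3 = 3*(-20 + 20**2 + 8*20)/(-4 + 20) - ((0 - 3)*(5 - 1))**3 = 3*(-20 + 400 + 160)/16 - (-3*4)**3 = 3*(1/16)*540 - 1*(-12)**3 = 405/4 - 1*(-1728) = 405/4 + 1728 = 7317/4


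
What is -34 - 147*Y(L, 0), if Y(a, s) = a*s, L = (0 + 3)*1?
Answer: -34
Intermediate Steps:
L = 3 (L = 3*1 = 3)
-34 - 147*Y(L, 0) = -34 - 441*0 = -34 - 147*0 = -34 + 0 = -34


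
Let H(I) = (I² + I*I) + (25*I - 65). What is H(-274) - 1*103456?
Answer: 39781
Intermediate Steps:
H(I) = -65 + 2*I² + 25*I (H(I) = (I² + I²) + (-65 + 25*I) = 2*I² + (-65 + 25*I) = -65 + 2*I² + 25*I)
H(-274) - 1*103456 = (-65 + 2*(-274)² + 25*(-274)) - 1*103456 = (-65 + 2*75076 - 6850) - 103456 = (-65 + 150152 - 6850) - 103456 = 143237 - 103456 = 39781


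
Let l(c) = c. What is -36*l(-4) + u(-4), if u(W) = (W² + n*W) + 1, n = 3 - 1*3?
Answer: 161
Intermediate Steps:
n = 0 (n = 3 - 3 = 0)
u(W) = 1 + W² (u(W) = (W² + 0*W) + 1 = (W² + 0) + 1 = W² + 1 = 1 + W²)
-36*l(-4) + u(-4) = -36*(-4) + (1 + (-4)²) = 144 + (1 + 16) = 144 + 17 = 161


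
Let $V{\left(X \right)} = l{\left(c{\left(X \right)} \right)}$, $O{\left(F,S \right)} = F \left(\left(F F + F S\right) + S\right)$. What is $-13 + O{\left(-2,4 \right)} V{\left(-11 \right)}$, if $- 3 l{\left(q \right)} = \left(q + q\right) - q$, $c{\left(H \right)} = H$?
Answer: $-13$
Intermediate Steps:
$O{\left(F,S \right)} = F \left(S + F^{2} + F S\right)$ ($O{\left(F,S \right)} = F \left(\left(F^{2} + F S\right) + S\right) = F \left(S + F^{2} + F S\right)$)
$l{\left(q \right)} = - \frac{q}{3}$ ($l{\left(q \right)} = - \frac{\left(q + q\right) - q}{3} = - \frac{2 q - q}{3} = - \frac{q}{3}$)
$V{\left(X \right)} = - \frac{X}{3}$
$-13 + O{\left(-2,4 \right)} V{\left(-11 \right)} = -13 + - 2 \left(4 + \left(-2\right)^{2} - 8\right) \left(\left(- \frac{1}{3}\right) \left(-11\right)\right) = -13 + - 2 \left(4 + 4 - 8\right) \frac{11}{3} = -13 + \left(-2\right) 0 \cdot \frac{11}{3} = -13 + 0 \cdot \frac{11}{3} = -13 + 0 = -13$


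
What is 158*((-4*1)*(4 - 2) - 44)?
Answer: -8216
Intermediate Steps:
158*((-4*1)*(4 - 2) - 44) = 158*(-4*2 - 44) = 158*(-8 - 44) = 158*(-52) = -8216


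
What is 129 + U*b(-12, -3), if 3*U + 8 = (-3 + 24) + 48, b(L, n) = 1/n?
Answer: 1100/9 ≈ 122.22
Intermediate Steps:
U = 61/3 (U = -8/3 + ((-3 + 24) + 48)/3 = -8/3 + (21 + 48)/3 = -8/3 + (⅓)*69 = -8/3 + 23 = 61/3 ≈ 20.333)
129 + U*b(-12, -3) = 129 + (61/3)/(-3) = 129 + (61/3)*(-⅓) = 129 - 61/9 = 1100/9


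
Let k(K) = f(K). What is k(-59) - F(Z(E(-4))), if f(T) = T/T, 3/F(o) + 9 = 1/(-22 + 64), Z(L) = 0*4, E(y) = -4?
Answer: 503/377 ≈ 1.3342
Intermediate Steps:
Z(L) = 0
F(o) = -126/377 (F(o) = 3/(-9 + 1/(-22 + 64)) = 3/(-9 + 1/42) = 3/(-377/42) = 3*(-42/377) = -126/377)
f(T) = 1
k(K) = 1
k(-59) - F(Z(E(-4))) = 1 - 1*(-126/377) = 1 + 126/377 = 503/377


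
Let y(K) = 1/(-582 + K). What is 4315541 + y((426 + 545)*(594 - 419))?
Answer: 730806659564/169343 ≈ 4.3155e+6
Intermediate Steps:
4315541 + y((426 + 545)*(594 - 419)) = 4315541 + 1/(-582 + (426 + 545)*(594 - 419)) = 4315541 + 1/(-582 + 971*175) = 4315541 + 1/(-582 + 169925) = 4315541 + 1/169343 = 730806659564/169343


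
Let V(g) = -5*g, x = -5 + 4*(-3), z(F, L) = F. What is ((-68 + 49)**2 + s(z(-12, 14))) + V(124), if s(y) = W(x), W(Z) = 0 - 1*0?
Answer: -259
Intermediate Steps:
x = -17 (x = -5 - 12 = -17)
W(Z) = 0 (W(Z) = 0 + 0 = 0)
s(y) = 0
((-68 + 49)**2 + s(z(-12, 14))) + V(124) = ((-68 + 49)**2 + 0) - 5*124 = ((-19)**2 + 0) - 620 = (361 + 0) - 620 = 361 - 620 = -259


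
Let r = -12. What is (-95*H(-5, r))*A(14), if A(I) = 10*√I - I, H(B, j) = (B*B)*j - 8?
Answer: -409640 + 292600*√14 ≈ 6.8517e+5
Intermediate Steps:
H(B, j) = -8 + j*B² (H(B, j) = B²*j - 8 = j*B² - 8 = -8 + j*B²)
A(I) = -I + 10*√I
(-95*H(-5, r))*A(14) = (-95*(-8 - 12*(-5)²))*(-1*14 + 10*√14) = (-95*(-8 - 12*25))*(-14 + 10*√14) = (-95*(-8 - 300))*(-14 + 10*√14) = (-95*(-308))*(-14 + 10*√14) = 29260*(-14 + 10*√14) = -409640 + 292600*√14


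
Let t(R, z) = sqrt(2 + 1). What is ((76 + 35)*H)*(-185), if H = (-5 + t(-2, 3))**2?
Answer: -574980 + 205350*sqrt(3) ≈ -2.1930e+5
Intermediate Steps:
t(R, z) = sqrt(3)
H = (-5 + sqrt(3))**2 ≈ 10.679
((76 + 35)*H)*(-185) = ((76 + 35)*(5 - sqrt(3))**2)*(-185) = (111*(5 - sqrt(3))**2)*(-185) = -20535*(5 - sqrt(3))**2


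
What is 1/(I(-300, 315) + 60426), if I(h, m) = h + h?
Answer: 1/59826 ≈ 1.6715e-5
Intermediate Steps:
I(h, m) = 2*h
1/(I(-300, 315) + 60426) = 1/(2*(-300) + 60426) = 1/(-600 + 60426) = 1/59826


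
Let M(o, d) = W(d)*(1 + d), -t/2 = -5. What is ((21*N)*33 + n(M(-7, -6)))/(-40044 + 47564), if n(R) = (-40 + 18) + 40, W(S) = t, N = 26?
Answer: 4509/1880 ≈ 2.3984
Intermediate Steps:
t = 10 (t = -2*(-5) = 10)
W(S) = 10
M(o, d) = 10 + 10*d (M(o, d) = 10*(1 + d) = 10 + 10*d)
n(R) = 18 (n(R) = -22 + 40 = 18)
((21*N)*33 + n(M(-7, -6)))/(-40044 + 47564) = ((21*26)*33 + 18)/(-40044 + 47564) = (546*33 + 18)/7520 = (18018 + 18)*(1/7520) = 18036*(1/7520) = 4509/1880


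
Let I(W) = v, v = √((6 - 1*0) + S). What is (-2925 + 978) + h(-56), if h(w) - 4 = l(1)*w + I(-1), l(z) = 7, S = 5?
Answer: -2335 + √11 ≈ -2331.7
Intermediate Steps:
v = √11 (v = √((6 - 1*0) + 5) = √((6 + 0) + 5) = √(6 + 5) = √11 ≈ 3.3166)
I(W) = √11
h(w) = 4 + √11 + 7*w (h(w) = 4 + (7*w + √11) = 4 + (√11 + 7*w) = 4 + √11 + 7*w)
(-2925 + 978) + h(-56) = (-2925 + 978) + (4 + √11 + 7*(-56)) = -1947 + (4 + √11 - 392) = -1947 + (-388 + √11) = -2335 + √11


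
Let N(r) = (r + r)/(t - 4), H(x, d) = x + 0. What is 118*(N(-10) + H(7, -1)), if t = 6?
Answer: -354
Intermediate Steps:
H(x, d) = x
N(r) = r (N(r) = (r + r)/(6 - 4) = (2*r)/2 = (2*r)*(½) = r)
118*(N(-10) + H(7, -1)) = 118*(-10 + 7) = 118*(-3) = -354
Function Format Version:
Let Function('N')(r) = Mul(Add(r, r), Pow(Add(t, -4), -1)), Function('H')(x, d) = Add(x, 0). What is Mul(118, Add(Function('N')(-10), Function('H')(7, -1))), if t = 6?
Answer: -354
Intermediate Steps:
Function('H')(x, d) = x
Function('N')(r) = r (Function('N')(r) = Mul(Add(r, r), Pow(Add(6, -4), -1)) = Mul(Mul(2, r), Pow(2, -1)) = Mul(Mul(2, r), Rational(1, 2)) = r)
Mul(118, Add(Function('N')(-10), Function('H')(7, -1))) = Mul(118, Add(-10, 7)) = Mul(118, -3) = -354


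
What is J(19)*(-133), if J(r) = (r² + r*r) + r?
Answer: -98553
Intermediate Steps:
J(r) = r + 2*r² (J(r) = (r² + r²) + r = 2*r² + r = r + 2*r²)
J(19)*(-133) = (19*(1 + 2*19))*(-133) = (19*(1 + 38))*(-133) = (19*39)*(-133) = 741*(-133) = -98553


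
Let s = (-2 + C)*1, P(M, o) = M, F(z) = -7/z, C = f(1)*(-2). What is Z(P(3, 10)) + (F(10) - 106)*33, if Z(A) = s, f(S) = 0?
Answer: -35231/10 ≈ -3523.1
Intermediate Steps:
C = 0 (C = 0*(-2) = 0)
s = -2 (s = (-2 + 0)*1 = -2*1 = -2)
Z(A) = -2
Z(P(3, 10)) + (F(10) - 106)*33 = -2 + (-7/10 - 106)*33 = -2 - 1067/10*33 = -2 - 35211/10 = -35231/10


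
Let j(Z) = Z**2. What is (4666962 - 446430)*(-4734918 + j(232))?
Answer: -19756707022008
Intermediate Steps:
(4666962 - 446430)*(-4734918 + j(232)) = (4666962 - 446430)*(-4734918 + 232**2) = 4220532*(-4734918 + 53824) = 4220532*(-4681094) = -19756707022008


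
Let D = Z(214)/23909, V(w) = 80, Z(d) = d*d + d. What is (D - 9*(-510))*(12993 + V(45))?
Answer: 1435262707360/23909 ≈ 6.0030e+7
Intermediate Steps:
Z(d) = d + d² (Z(d) = d² + d = d + d²)
D = 46010/23909 (D = (214*(1 + 214))/23909 = (214*215)*(1/23909) = 46010*(1/23909) = 46010/23909 ≈ 1.9244)
(D - 9*(-510))*(12993 + V(45)) = (46010/23909 - 9*(-510))*(12993 + 80) = (46010/23909 + 4590)*13073 = (109788320/23909)*13073 = 1435262707360/23909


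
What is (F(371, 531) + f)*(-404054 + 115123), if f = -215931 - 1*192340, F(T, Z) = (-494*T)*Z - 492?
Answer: 28236434092267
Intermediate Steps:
F(T, Z) = -492 - 494*T*Z (F(T, Z) = -494*T*Z - 492 = -492 - 494*T*Z)
f = -408271 (f = -215931 - 192340 = -408271)
(F(371, 531) + f)*(-404054 + 115123) = ((-492 - 494*371*531) - 408271)*(-404054 + 115123) = ((-492 - 97318494) - 408271)*(-288931) = (-97318986 - 408271)*(-288931) = -97727257*(-288931) = 28236434092267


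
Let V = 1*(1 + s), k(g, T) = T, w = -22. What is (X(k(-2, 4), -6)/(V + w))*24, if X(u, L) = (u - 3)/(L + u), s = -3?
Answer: 1/2 ≈ 0.50000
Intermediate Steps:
V = -2 (V = 1*(1 - 3) = 1*(-2) = -2)
X(u, L) = (-3 + u)/(L + u)
(X(k(-2, 4), -6)/(V + w))*24 = (((-3 + 4)/(-6 + 4))/(-2 - 22))*24 = ((1/(-2))/(-24))*24 = (-1/2*1*(-1/24))*24 = -1/2*(-1/24)*24 = (1/48)*24 = 1/2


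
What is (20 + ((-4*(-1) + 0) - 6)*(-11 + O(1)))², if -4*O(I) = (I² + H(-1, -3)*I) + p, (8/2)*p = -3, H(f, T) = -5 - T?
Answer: 108241/64 ≈ 1691.3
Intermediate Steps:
p = -¾ (p = (¼)*(-3) = -¾ ≈ -0.75000)
O(I) = 3/16 + I/2 - I²/4 (O(I) = -((I² + (-5 - 1*(-3))*I) - ¾)/4 = -((I² + (-5 + 3)*I) - ¾)/4 = -((I² - 2*I) - ¾)/4 = -(-¾ + I² - 2*I)/4 = 3/16 + I/2 - I²/4)
(20 + ((-4*(-1) + 0) - 6)*(-11 + O(1)))² = (20 + ((-4*(-1) + 0) - 6)*(-11 + (3/16 + (½)*1 - ¼*1²)))² = (20 + ((4 + 0) - 6)*(-11 + (3/16 + ½ - ¼*1)))² = (20 + (4 - 6)*(-11 + (3/16 + ½ - ¼)))² = (20 - 2*(-11 + 7/16))² = (20 - 2*(-169/16))² = (20 + 169/8)² = (329/8)² = 108241/64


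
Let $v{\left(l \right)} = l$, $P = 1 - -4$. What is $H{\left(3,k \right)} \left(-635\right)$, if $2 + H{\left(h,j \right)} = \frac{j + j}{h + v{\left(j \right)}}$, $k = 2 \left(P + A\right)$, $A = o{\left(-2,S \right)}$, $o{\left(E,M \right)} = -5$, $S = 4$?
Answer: $1270$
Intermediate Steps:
$A = -5$
$P = 5$ ($P = 1 + 4 = 5$)
$k = 0$ ($k = 2 \left(5 - 5\right) = 2 \cdot 0 = 0$)
$H{\left(h,j \right)} = -2 + \frac{2 j}{h + j}$ ($H{\left(h,j \right)} = -2 + \frac{j + j}{h + j} = -2 + \frac{2 j}{h + j}$)
$H{\left(3,k \right)} \left(-635\right) = \left(-2\right) 3 \frac{1}{3 + 0} \left(-635\right) = \left(-2\right) 3 \cdot \frac{1}{3} \left(-635\right) = \left(-2\right) \left(-635\right) = 1270$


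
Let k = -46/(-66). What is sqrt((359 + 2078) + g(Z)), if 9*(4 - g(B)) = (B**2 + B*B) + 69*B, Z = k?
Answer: 2*sqrt(5967703)/99 ≈ 49.351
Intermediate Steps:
k = 23/33 (k = -46*(-1/66) = 23/33 ≈ 0.69697)
Z = 23/33 ≈ 0.69697
g(B) = 4 - 23*B/3 - 2*B**2/9 (g(B) = 4 - ((B**2 + B*B) + 69*B)/9 = 4 - ((B**2 + B**2) + 69*B)/9 = 4 - (2*B**2 + 69*B)/9 = 4 + (-23*B/3 - 2*B**2/9) = 4 - 23*B/3 - 2*B**2/9)
sqrt((359 + 2078) + g(Z)) = sqrt((359 + 2078) + (4 - 23/3*23/33 - 2*(23/33)**2/9)) = sqrt(2437 + (4 - 529/99 - 2/9*529/1089)) = sqrt(2437 + (4 - 529/99 - 1058/9801)) = sqrt(2437 - 14225/9801) = sqrt(23870812/9801) = 2*sqrt(5967703)/99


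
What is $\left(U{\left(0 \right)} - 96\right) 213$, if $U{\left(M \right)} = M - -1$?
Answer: $-20235$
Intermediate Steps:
$U{\left(M \right)} = 1 + M$ ($U{\left(M \right)} = M + 1 = 1 + M$)
$\left(U{\left(0 \right)} - 96\right) 213 = \left(\left(1 + 0\right) - 96\right) 213 = \left(1 - 96\right) 213 = \left(-95\right) 213 = -20235$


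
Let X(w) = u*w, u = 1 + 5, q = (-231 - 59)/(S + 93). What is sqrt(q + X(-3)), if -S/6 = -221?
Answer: 2*I*sqrt(9163902)/1419 ≈ 4.2667*I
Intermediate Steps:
S = 1326 (S = -6*(-221) = 1326)
q = -290/1419 (q = (-231 - 59)/(1326 + 93) = -290/1419 ≈ -0.20437)
u = 6
X(w) = 6*w
sqrt(q + X(-3)) = sqrt(-290/1419 + 6*(-3)) = sqrt(-290/1419 - 18) = sqrt(-25832/1419) = 2*I*sqrt(9163902)/1419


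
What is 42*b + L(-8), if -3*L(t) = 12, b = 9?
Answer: 374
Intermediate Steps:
L(t) = -4 (L(t) = -1/3*12 = -4)
42*b + L(-8) = 42*9 - 4 = 378 - 4 = 374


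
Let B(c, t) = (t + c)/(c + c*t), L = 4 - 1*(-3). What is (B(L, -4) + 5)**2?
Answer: 1156/49 ≈ 23.592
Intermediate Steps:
L = 7 (L = 4 + 3 = 7)
B(c, t) = (c + t)/(c + c*t)
(B(L, -4) + 5)**2 = ((7 - 4)/(7*(1 - 4)) + 5)**2 = ((1/7)*3/(-3) + 5)**2 = ((1/7)*(-1/3)*3 + 5)**2 = (-1/7 + 5)**2 = (34/7)**2 = 1156/49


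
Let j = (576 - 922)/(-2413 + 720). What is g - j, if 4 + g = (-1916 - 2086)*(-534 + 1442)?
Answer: -6152057606/1693 ≈ -3.6338e+6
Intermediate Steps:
g = -3633820 (g = -4 + (-1916 - 2086)*(-534 + 1442) = -4 - 4002*908 = -4 - 3633816 = -3633820)
j = 346/1693 (j = -346/(-1693) = -346*(-1/1693) = 346/1693 ≈ 0.20437)
g - j = -3633820 - 1*346/1693 = -3633820 - 346/1693 = -6152057606/1693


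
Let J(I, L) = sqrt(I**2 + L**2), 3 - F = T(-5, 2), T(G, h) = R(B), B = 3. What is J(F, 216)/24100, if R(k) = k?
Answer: 54/6025 ≈ 0.0089627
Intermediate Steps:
T(G, h) = 3
F = 0 (F = 3 - 1*3 = 3 - 3 = 0)
J(F, 216)/24100 = sqrt(0**2 + 216**2)/24100 = sqrt(0 + 46656)*(1/24100) = sqrt(46656)*(1/24100) = 216*(1/24100) = 54/6025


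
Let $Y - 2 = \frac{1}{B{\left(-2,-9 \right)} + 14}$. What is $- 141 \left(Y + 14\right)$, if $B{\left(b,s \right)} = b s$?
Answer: $- \frac{72333}{32} \approx -2260.4$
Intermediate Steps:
$Y = \frac{65}{32}$ ($Y = 2 + \frac{1}{\left(-2\right) \left(-9\right) + 14} = 2 + \frac{1}{18 + 14} = 2 + \frac{1}{32} = \frac{65}{32} \approx 2.0313$)
$- 141 \left(Y + 14\right) = - 141 \left(\frac{65}{32} + 14\right) = \left(-141\right) \frac{513}{32} = - \frac{72333}{32}$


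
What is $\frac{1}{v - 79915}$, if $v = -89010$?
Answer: $- \frac{1}{168925} \approx -5.9198 \cdot 10^{-6}$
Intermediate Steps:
$\frac{1}{v - 79915} = \frac{1}{-89010 - 79915} = \frac{1}{-168925} = - \frac{1}{168925}$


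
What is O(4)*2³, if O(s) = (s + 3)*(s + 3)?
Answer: 392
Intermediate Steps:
O(s) = (3 + s)² (O(s) = (3 + s)*(3 + s) = (3 + s)²)
O(4)*2³ = (3 + 4)²*2³ = 7²*8 = 49*8 = 392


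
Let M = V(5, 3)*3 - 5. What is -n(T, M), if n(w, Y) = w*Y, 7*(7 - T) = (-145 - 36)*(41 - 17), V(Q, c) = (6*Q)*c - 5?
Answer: -1098250/7 ≈ -1.5689e+5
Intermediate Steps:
V(Q, c) = -5 + 6*Q*c (V(Q, c) = 6*Q*c - 5 = -5 + 6*Q*c)
T = 4393/7 (T = 7 - (-145 - 36)*(41 - 17)/7 = 7 - (-181)*24/7 = 7 - ⅐*(-4344) = 7 + 4344/7 = 4393/7 ≈ 627.57)
M = 250 (M = (-5 + 6*5*3)*3 - 5 = (-5 + 90)*3 - 5 = 85*3 - 5 = 255 - 5 = 250)
n(w, Y) = Y*w
-n(T, M) = -250*4393/7 = -1*1098250/7 = -1098250/7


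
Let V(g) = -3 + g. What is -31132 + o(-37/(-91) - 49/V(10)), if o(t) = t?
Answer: -2833612/91 ≈ -31139.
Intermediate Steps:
-31132 + o(-37/(-91) - 49/V(10)) = -31132 + (-37/(-91) - 49/(-3 + 10)) = -31132 + (-37*(-1/91) - 49/7) = -31132 + (37/91 - 49*⅐) = -31132 + (37/91 - 7) = -31132 - 600/91 = -2833612/91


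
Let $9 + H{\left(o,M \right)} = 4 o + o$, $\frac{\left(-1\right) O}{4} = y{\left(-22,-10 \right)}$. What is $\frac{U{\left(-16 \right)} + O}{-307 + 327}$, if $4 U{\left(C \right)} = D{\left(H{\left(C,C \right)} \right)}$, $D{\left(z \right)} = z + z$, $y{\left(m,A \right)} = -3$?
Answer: $- \frac{13}{8} \approx -1.625$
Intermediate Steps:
$O = 12$ ($O = \left(-4\right) \left(-3\right) = 12$)
$H{\left(o,M \right)} = -9 + 5 o$ ($H{\left(o,M \right)} = -9 + \left(4 o + o\right) = -9 + 5 o$)
$D{\left(z \right)} = 2 z$
$U{\left(C \right)} = - \frac{9}{2} + \frac{5 C}{2}$ ($U{\left(C \right)} = \frac{2 \left(-9 + 5 C\right)}{4} = \frac{-18 + 10 C}{4} = - \frac{9}{2} + \frac{5 C}{2}$)
$\frac{U{\left(-16 \right)} + O}{-307 + 327} = \frac{\left(- \frac{9}{2} + \frac{5}{2} \left(-16\right)\right) + 12}{-307 + 327} = \frac{\left(- \frac{9}{2} - 40\right) + 12}{20} = \left(- \frac{89}{2} + 12\right) \frac{1}{20} = \left(- \frac{65}{2}\right) \frac{1}{20} = - \frac{13}{8}$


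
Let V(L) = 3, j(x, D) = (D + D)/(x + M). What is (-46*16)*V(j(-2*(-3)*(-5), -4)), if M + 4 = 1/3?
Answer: -2208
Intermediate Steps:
M = -11/3 (M = -4 + 1/3 = -11/3 ≈ -3.6667)
j(x, D) = 2*D/(-11/3 + x) (j(x, D) = (D + D)/(x - 11/3) = (2*D)/(-11/3 + x) = 2*D/(-11/3 + x))
(-46*16)*V(j(-2*(-3)*(-5), -4)) = -46*16*3 = -736*3 = -2208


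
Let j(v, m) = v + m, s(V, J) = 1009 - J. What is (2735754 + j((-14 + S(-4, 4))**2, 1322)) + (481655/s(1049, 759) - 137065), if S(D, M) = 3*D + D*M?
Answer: 130185081/50 ≈ 2.6037e+6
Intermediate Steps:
j(v, m) = m + v
(2735754 + j((-14 + S(-4, 4))**2, 1322)) + (481655/s(1049, 759) - 137065) = (2735754 + (1322 + (-14 - 4*(3 + 4))**2)) + (481655/(1009 - 1*759) - 137065) = (2735754 + (1322 + (-14 - 4*7)**2)) + (481655/(1009 - 759) - 137065) = (2735754 + (1322 + (-14 - 28)**2)) + (481655/250 - 137065) = (2735754 + (1322 + (-42)**2)) + (481655*(1/250) - 137065) = (2735754 + (1322 + 1764)) + (96331/50 - 137065) = (2735754 + 3086) - 6756919/50 = 2738840 - 6756919/50 = 130185081/50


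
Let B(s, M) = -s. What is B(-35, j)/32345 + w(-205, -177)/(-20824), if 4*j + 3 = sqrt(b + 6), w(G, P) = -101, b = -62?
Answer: 799137/134710456 ≈ 0.0059323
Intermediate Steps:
j = -3/4 + I*sqrt(14)/2 (j = -3/4 + sqrt(-62 + 6)/4 = -3/4 + sqrt(-56)/4 = -3/4 + (2*I*sqrt(14))/4 = -3/4 + I*sqrt(14)/2 ≈ -0.75 + 1.8708*I)
B(-35, j)/32345 + w(-205, -177)/(-20824) = -1*(-35)/32345 - 101/(-20824) = 35*(1/32345) - 101*(-1/20824) = 7/6469 + 101/20824 = 799137/134710456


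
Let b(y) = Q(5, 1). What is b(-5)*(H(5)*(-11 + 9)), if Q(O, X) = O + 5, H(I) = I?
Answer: -100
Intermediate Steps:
Q(O, X) = 5 + O
b(y) = 10 (b(y) = 5 + 5 = 10)
b(-5)*(H(5)*(-11 + 9)) = 10*(5*(-11 + 9)) = 10*(5*(-2)) = 10*(-10) = -100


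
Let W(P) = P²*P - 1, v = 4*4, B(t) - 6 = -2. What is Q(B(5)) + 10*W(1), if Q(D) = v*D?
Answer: 64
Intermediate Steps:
B(t) = 4 (B(t) = 6 - 2 = 4)
v = 16
W(P) = -1 + P³ (W(P) = P³ - 1 = -1 + P³)
Q(D) = 16*D
Q(B(5)) + 10*W(1) = 16*4 + 10*(-1 + 1³) = 64 + 10*(-1 + 1) = 64 + 10*0 = 64 + 0 = 64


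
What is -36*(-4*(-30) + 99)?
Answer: -7884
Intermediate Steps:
-36*(-4*(-30) + 99) = -36*(120 + 99) = -36*219 = -7884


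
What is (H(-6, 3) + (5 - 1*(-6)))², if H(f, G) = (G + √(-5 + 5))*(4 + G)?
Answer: 1024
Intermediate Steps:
H(f, G) = G*(4 + G) (H(f, G) = (G + √0)*(4 + G) = (G + 0)*(4 + G) = G*(4 + G))
(H(-6, 3) + (5 - 1*(-6)))² = (3*(4 + 3) + (5 - 1*(-6)))² = (3*7 + (5 + 6))² = (21 + 11)² = 32² = 1024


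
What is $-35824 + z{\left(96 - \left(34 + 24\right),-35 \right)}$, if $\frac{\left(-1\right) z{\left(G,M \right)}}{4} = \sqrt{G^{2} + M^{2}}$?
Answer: $-35824 - 4 \sqrt{2669} \approx -36031.0$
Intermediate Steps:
$z{\left(G,M \right)} = - 4 \sqrt{G^{2} + M^{2}}$
$-35824 + z{\left(96 - \left(34 + 24\right),-35 \right)} = -35824 - 4 \sqrt{\left(96 - \left(34 + 24\right)\right)^{2} + \left(-35\right)^{2}} = -35824 - 4 \sqrt{\left(96 - 58\right)^{2} + 1225} = -35824 - 4 \sqrt{38^{2} + 1225} = -35824 - 4 \sqrt{1444 + 1225} = -35824 - 4 \sqrt{2669}$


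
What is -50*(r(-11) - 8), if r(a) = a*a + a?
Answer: -5100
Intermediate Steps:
r(a) = a + a² (r(a) = a² + a = a + a²)
-50*(r(-11) - 8) = -50*(-11*(1 - 11) - 8) = -50*(-11*(-10) - 8) = -50*(110 - 8) = -50*102 = -5100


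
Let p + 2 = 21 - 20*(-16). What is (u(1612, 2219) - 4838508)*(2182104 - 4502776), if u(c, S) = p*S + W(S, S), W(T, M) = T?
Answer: 9477735840256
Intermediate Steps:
p = 339 (p = -2 + (21 - 20*(-16)) = -2 + (21 + 320) = -2 + 341 = 339)
u(c, S) = 340*S (u(c, S) = 339*S + S = 340*S)
(u(1612, 2219) - 4838508)*(2182104 - 4502776) = (340*2219 - 4838508)*(2182104 - 4502776) = (754460 - 4838508)*(-2320672) = -4084048*(-2320672) = 9477735840256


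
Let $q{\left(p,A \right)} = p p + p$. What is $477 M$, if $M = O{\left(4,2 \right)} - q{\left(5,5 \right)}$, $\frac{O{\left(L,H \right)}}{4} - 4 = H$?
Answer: $-2862$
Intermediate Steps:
$O{\left(L,H \right)} = 16 + 4 H$
$q{\left(p,A \right)} = p + p^{2}$ ($q{\left(p,A \right)} = p^{2} + p = p + p^{2}$)
$M = -6$ ($M = \left(16 + 4 \cdot 2\right) - 5 \left(1 + 5\right) = \left(16 + 8\right) - 5 \cdot 6 = 24 - 30 = -6$)
$477 M = 477 \left(-6\right) = -2862$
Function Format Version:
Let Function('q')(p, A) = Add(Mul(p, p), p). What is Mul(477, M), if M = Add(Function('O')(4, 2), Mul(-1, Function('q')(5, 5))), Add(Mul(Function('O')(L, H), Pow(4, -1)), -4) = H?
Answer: -2862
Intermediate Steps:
Function('O')(L, H) = Add(16, Mul(4, H))
Function('q')(p, A) = Add(p, Pow(p, 2)) (Function('q')(p, A) = Add(Pow(p, 2), p) = Add(p, Pow(p, 2)))
M = -6 (M = Add(Add(16, Mul(4, 2)), Mul(-1, Mul(5, Add(1, 5)))) = Add(Add(16, 8), Mul(-1, Mul(5, 6))) = Add(24, Mul(-1, 30)) = Add(24, -30) = -6)
Mul(477, M) = Mul(477, -6) = -2862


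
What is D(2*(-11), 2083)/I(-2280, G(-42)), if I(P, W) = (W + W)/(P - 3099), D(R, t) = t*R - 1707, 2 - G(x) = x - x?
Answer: 255680007/4 ≈ 6.3920e+7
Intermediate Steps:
G(x) = 2 (G(x) = 2 - (x - x) = 2 - 1*0 = 2 + 0 = 2)
D(R, t) = -1707 + R*t (D(R, t) = R*t - 1707 = -1707 + R*t)
I(P, W) = 2*W/(-3099 + P) (I(P, W) = (2*W)/(-3099 + P) = 2*W/(-3099 + P))
D(2*(-11), 2083)/I(-2280, G(-42)) = (-1707 + (2*(-11))*2083)/((2*2/(-3099 - 2280))) = (-1707 - 22*2083)/((2*2/(-5379))) = (-1707 - 45826)/((2*2*(-1/5379))) = -47533/(-4/5379) = -47533*(-5379/4) = 255680007/4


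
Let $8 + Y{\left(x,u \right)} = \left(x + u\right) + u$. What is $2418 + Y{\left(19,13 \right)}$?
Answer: $2455$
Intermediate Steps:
$Y{\left(x,u \right)} = -8 + x + 2 u$ ($Y{\left(x,u \right)} = -8 + \left(\left(x + u\right) + u\right) = -8 + \left(\left(u + x\right) + u\right) = -8 + \left(x + 2 u\right) = -8 + x + 2 u$)
$2418 + Y{\left(19,13 \right)} = 2418 + \left(-8 + 19 + 2 \cdot 13\right) = 2418 + \left(-8 + 19 + 26\right) = 2418 + 37 = 2455$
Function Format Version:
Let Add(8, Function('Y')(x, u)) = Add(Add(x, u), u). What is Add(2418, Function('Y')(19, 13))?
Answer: 2455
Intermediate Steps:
Function('Y')(x, u) = Add(-8, x, Mul(2, u)) (Function('Y')(x, u) = Add(-8, Add(Add(x, u), u)) = Add(-8, Add(Add(u, x), u)) = Add(-8, Add(x, Mul(2, u))) = Add(-8, x, Mul(2, u)))
Add(2418, Function('Y')(19, 13)) = Add(2418, Add(-8, 19, Mul(2, 13))) = Add(2418, Add(-8, 19, 26)) = Add(2418, 37) = 2455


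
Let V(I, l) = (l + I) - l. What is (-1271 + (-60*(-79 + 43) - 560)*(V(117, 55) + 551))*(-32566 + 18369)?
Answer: -15155709213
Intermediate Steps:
V(I, l) = I (V(I, l) = (I + l) - l = I)
(-1271 + (-60*(-79 + 43) - 560)*(V(117, 55) + 551))*(-32566 + 18369) = (-1271 + (-60*(-79 + 43) - 560)*(117 + 551))*(-32566 + 18369) = (-1271 + (-60*(-36) - 560)*668)*(-14197) = (-1271 + (2160 - 560)*668)*(-14197) = (-1271 + 1600*668)*(-14197) = (-1271 + 1068800)*(-14197) = 1067529*(-14197) = -15155709213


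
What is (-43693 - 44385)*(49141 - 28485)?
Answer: -1819339168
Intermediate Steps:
(-43693 - 44385)*(49141 - 28485) = -88078*20656 = -1819339168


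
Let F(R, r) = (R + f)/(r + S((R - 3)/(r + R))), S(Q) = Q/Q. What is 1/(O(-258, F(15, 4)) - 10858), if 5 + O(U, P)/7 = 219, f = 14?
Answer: -1/9360 ≈ -0.00010684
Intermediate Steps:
S(Q) = 1
F(R, r) = (14 + R)/(1 + r) (F(R, r) = (R + 14)/(r + 1) = (14 + R)/(1 + r))
O(U, P) = 1498 (O(U, P) = -35 + 7*219 = -35 + 1533 = 1498)
1/(O(-258, F(15, 4)) - 10858) = 1/(1498 - 10858) = 1/(-9360) = -1/9360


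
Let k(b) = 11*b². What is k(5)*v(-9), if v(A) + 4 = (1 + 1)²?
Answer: 0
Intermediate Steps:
v(A) = 0 (v(A) = -4 + (1 + 1)² = -4 + 2² = -4 + 4 = 0)
k(5)*v(-9) = (11*5²)*0 = (11*25)*0 = 275*0 = 0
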